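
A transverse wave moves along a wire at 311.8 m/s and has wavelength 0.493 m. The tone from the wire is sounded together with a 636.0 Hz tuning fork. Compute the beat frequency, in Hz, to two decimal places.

3.55 Hz

Source frequency f = v/λ = 311.8/0.493 = 632.4544 Hz.
f_beat = |632.4544 − 636.0| = 3.55 Hz.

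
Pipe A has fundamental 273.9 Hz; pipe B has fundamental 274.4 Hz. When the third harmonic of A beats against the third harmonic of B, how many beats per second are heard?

Third harmonic of the first: 3·273.9 = 821.7 Hz.
Third harmonic of the second: 3·274.4 = 823.2 Hz.
f_beat = |821.7 − 823.2| = 1.5 Hz.

1.5 Hz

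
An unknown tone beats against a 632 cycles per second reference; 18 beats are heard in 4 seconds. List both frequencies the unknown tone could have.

Beat frequency = 18/4 = 4.5 Hz.
|f − 632| = 4.5, so f = 632 ± 4.5.

627.5 Hz or 636.5 Hz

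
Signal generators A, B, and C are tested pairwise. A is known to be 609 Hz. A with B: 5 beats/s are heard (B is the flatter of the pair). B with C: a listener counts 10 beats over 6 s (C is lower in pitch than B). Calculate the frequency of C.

602.3333 Hz

B is below A, so f_B = 609 − 5 = 604 Hz.
B–C: Beat frequency = 10/6 = 1.6667 Hz.
C is below B, so f_C = 604 − 1.6667 = 602.3333 Hz.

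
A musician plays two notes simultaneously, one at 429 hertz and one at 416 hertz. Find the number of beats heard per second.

Beats arise from superposition of two nearby frequencies; the beat rate is |f₁ − f₂|.
|429 − 416| = 13 Hz.

13 Hz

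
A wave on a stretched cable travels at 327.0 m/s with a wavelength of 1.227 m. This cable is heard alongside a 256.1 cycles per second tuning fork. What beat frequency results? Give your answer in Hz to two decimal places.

Source frequency f = v/λ = 327.0/1.227 = 266.5037 Hz.
f_beat = |266.5037 − 256.1| = 10.40 Hz.

10.40 Hz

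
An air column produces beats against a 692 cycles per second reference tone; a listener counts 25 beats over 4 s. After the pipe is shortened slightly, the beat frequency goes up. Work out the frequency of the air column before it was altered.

698.25 Hz

Beat frequency = 25/4 = 6.25 Hz.
|f − 692| = 6.25, so the air column was at either 685.75 Hz or 698.25 Hz.
A shorter pipe has a higher fundamental; the adjustment raises the air column's frequency.
The beat rate rose, so the adjustment moved the air column further from 692 Hz — it was already above the reference.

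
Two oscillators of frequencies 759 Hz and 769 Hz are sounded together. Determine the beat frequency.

10 Hz

f_beat = |f₁ − f₂|.
|759 − 769| = 10 Hz.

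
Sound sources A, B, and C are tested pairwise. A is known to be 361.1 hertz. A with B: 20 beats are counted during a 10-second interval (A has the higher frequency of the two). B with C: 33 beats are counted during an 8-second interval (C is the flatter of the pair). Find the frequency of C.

A–B: Beat frequency = 20/10 = 2 Hz.
B is below A, so f_B = 361.1 − 2 = 359.1 Hz.
B–C: Beat frequency = 33/8 = 4.125 Hz.
C is below B, so f_C = 359.1 − 4.125 = 354.975 Hz.

354.975 Hz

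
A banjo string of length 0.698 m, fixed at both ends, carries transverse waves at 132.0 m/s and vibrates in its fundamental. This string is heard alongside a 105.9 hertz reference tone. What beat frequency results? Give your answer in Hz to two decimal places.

11.34 Hz

For a string fixed at both ends, f_n = n·v/(2L) = 1·132.0/(2·0.698) = 94.5559 Hz.
f_beat = |94.5559 − 105.9| = 11.34 Hz.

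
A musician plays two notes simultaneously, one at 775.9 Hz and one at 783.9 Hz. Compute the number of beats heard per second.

8 Hz

f_beat = |f₁ − f₂|.
|775.9 − 783.9| = 8 Hz.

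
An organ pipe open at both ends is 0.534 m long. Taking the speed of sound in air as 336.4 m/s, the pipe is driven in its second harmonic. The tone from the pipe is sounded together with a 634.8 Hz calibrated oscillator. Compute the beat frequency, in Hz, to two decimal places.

Open pipe: f_n = n·v/(2L) = 2·336.4/(2·0.534) = 629.9625 Hz.
f_beat = |629.9625 − 634.8| = 4.84 Hz.

4.84 Hz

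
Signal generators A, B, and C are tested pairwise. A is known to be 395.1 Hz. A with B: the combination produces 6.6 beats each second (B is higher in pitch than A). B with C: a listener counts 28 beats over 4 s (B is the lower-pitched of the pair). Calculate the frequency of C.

408.7 Hz

B is above A, so f_B = 395.1 + 6.6 = 401.7 Hz.
B–C: Beat frequency = 28/4 = 7 Hz.
C is above B, so f_C = 401.7 + 7 = 408.7 Hz.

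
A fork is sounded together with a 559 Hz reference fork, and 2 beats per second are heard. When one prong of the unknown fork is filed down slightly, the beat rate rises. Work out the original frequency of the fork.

|f − 559| = 2, so the fork was at either 557 Hz or 561 Hz.
Filing a prong removes mass and raises the fork's frequency; the adjustment raises the fork's frequency.
The beat rate rose, so the adjustment moved the fork further from 559 Hz — it was already above the reference.

561 Hz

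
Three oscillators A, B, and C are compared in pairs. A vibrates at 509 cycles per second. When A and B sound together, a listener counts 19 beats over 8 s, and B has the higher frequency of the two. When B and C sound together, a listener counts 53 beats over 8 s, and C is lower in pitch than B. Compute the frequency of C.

A–B: Beat frequency = 19/8 = 2.375 Hz.
B is above A, so f_B = 509 + 2.375 = 511.375 Hz.
B–C: Beat frequency = 53/8 = 6.625 Hz.
C is below B, so f_C = 511.375 − 6.625 = 504.75 Hz.

504.75 Hz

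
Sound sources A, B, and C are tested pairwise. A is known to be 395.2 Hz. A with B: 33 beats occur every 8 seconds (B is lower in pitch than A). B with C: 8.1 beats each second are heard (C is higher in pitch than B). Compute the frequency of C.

A–B: Beat frequency = 33/8 = 4.125 Hz.
B is below A, so f_B = 395.2 − 4.125 = 391.075 Hz.
C is above B, so f_C = 391.075 + 8.1 = 399.175 Hz.

399.175 Hz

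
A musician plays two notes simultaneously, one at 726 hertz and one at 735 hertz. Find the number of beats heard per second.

9 Hz

The beat frequency equals the magnitude of the frequency difference.
|726 − 735| = 9 Hz.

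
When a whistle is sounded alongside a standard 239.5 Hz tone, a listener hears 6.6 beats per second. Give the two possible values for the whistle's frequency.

|f − 239.5| = 6.6, so f = 239.5 ± 6.6.

232.9 Hz or 246.1 Hz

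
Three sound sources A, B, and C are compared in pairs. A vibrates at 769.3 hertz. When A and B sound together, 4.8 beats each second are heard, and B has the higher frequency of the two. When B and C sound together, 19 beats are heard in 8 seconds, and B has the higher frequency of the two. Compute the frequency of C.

B is above A, so f_B = 769.3 + 4.8 = 774.1 Hz.
B–C: Beat frequency = 19/8 = 2.375 Hz.
C is below B, so f_C = 774.1 − 2.375 = 771.725 Hz.

771.725 Hz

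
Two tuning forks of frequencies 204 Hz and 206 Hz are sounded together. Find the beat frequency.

2 Hz

f_beat = |f₁ − f₂|.
|204 − 206| = 2 Hz.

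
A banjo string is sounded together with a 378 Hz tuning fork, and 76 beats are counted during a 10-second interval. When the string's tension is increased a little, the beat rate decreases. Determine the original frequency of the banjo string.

Beat frequency = 76/10 = 7.6 Hz.
|f − 378| = 7.6, so the banjo string was at either 370.4 Hz or 385.6 Hz.
Higher tension means higher frequency; the adjustment raises the banjo string's frequency.
The beat rate fell, so the adjustment moved the banjo string toward 378 Hz — it must have started below the reference.

370.4 Hz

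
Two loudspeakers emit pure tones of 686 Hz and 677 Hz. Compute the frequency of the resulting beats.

9 Hz

Beats arise from superposition of two nearby frequencies; the beat rate is |f₁ − f₂|.
|686 − 677| = 9 Hz.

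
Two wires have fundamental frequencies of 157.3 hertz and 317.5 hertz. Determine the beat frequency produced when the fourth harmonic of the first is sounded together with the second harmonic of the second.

5.8 Hz

Fourth harmonic of the first: 4·157.3 = 629.2 Hz.
Second harmonic of the second: 2·317.5 = 635.0 Hz.
f_beat = |629.2 − 635.0| = 5.8 Hz.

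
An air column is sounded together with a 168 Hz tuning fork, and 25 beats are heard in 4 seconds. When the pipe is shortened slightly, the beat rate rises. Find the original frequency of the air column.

Beat frequency = 25/4 = 6.25 Hz.
|f − 168| = 6.25, so the air column was at either 161.75 Hz or 174.25 Hz.
A shorter pipe has a higher fundamental; the adjustment raises the air column's frequency.
The beat rate rose, so the adjustment moved the air column further from 168 Hz — it was already above the reference.

174.25 Hz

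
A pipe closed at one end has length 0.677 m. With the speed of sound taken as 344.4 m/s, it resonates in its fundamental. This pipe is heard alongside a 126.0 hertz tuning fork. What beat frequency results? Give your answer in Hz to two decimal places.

1.18 Hz

Closed pipe (odd harmonics): f_n = n·v/(4L) = 1·344.4/(4·0.677) = 127.1787 Hz.
f_beat = |127.1787 − 126.0| = 1.18 Hz.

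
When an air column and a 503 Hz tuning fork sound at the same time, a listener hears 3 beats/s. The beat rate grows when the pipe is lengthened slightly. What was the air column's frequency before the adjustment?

500 Hz

|f − 503| = 3, so the air column was at either 500 Hz or 506 Hz.
A longer pipe has a lower fundamental; the adjustment lowers the air column's frequency.
The beat rate rose, so the adjustment moved the air column further from 503 Hz — it was already below the reference.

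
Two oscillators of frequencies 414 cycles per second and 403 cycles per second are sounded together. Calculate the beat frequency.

Beats arise from superposition of two nearby frequencies; the beat rate is |f₁ − f₂|.
|414 − 403| = 11 Hz.

11 Hz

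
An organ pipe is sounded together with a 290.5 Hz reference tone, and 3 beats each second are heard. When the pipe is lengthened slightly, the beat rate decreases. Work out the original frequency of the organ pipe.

|f − 290.5| = 3, so the organ pipe was at either 287.5 Hz or 293.5 Hz.
A longer pipe has a lower fundamental; the adjustment lowers the organ pipe's frequency.
The beat rate fell, so the adjustment moved the organ pipe toward 290.5 Hz — it must have started above the reference.

293.5 Hz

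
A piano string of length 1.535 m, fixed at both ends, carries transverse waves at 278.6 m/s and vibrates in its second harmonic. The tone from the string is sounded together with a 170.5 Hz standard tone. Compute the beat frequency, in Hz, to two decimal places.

11.00 Hz

For a string fixed at both ends, f_n = n·v/(2L) = 2·278.6/(2·1.535) = 181.4984 Hz.
f_beat = |181.4984 − 170.5| = 11.00 Hz.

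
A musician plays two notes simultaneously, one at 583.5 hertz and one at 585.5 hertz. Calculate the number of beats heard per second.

The beat frequency equals the magnitude of the frequency difference.
|583.5 − 585.5| = 2 Hz.

2 Hz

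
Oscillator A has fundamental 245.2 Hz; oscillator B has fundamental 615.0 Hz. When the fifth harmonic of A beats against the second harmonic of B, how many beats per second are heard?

4.0 Hz

Fifth harmonic of the first: 5·245.2 = 1226.0 Hz.
Second harmonic of the second: 2·615.0 = 1230.0 Hz.
f_beat = |1226.0 − 1230.0| = 4.0 Hz.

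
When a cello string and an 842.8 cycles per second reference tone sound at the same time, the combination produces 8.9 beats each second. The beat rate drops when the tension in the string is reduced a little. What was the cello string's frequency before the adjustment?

851.7 Hz

|f − 842.8| = 8.9, so the cello string was at either 833.9 Hz or 851.7 Hz.
Lower tension means lower frequency; the adjustment lowers the cello string's frequency.
The beat rate fell, so the adjustment moved the cello string toward 842.8 Hz — it must have started above the reference.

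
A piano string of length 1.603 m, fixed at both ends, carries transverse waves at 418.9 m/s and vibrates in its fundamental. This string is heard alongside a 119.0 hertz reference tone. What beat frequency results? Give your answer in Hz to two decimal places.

11.66 Hz

For a string fixed at both ends, f_n = n·v/(2L) = 1·418.9/(2·1.603) = 130.6613 Hz.
f_beat = |130.6613 − 119.0| = 11.66 Hz.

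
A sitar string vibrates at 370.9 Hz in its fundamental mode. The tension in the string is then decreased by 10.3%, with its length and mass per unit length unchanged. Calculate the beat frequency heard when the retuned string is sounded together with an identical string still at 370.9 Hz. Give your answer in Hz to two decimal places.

19.62 Hz

For a string, f ∝ √T, so the new frequency is 370.9·√0.897 = 351.2797 Hz.
f_beat = |351.2797 − 370.9| = 19.62 Hz.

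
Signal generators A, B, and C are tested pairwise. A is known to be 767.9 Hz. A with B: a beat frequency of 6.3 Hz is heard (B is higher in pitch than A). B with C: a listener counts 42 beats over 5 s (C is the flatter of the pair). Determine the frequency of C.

B is above A, so f_B = 767.9 + 6.3 = 774.2 Hz.
B–C: Beat frequency = 42/5 = 8.4 Hz.
C is below B, so f_C = 774.2 − 8.4 = 765.8 Hz.

765.8 Hz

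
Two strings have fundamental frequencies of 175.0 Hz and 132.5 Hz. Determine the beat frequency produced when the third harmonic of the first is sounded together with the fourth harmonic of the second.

Third harmonic of the first: 3·175.0 = 525.0 Hz.
Fourth harmonic of the second: 4·132.5 = 530.0 Hz.
f_beat = |525.0 − 530.0| = 5.0 Hz.

5.0 Hz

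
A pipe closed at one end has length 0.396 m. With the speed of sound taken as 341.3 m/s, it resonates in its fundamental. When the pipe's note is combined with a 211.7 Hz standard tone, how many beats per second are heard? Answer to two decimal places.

3.77 Hz

Closed pipe (odd harmonics): f_n = n·v/(4L) = 1·341.3/(4·0.396) = 215.4672 Hz.
f_beat = |215.4672 − 211.7| = 3.77 Hz.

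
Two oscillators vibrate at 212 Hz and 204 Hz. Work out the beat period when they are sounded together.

f_beat = |212 − 204| = 8 Hz.
Beat period T = 1 / f_beat = 1 / 8 s.

0.125 s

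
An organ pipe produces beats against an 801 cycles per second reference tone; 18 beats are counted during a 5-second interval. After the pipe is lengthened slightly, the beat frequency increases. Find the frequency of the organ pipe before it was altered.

797.4 Hz

Beat frequency = 18/5 = 3.6 Hz.
|f − 801| = 3.6, so the organ pipe was at either 797.4 Hz or 804.6 Hz.
A longer pipe has a lower fundamental; the adjustment lowers the organ pipe's frequency.
The beat rate rose, so the adjustment moved the organ pipe further from 801 Hz — it was already below the reference.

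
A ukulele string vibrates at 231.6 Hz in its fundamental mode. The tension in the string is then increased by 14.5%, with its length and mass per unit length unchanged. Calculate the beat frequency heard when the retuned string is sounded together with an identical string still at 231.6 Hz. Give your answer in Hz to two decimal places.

For a string, f ∝ √T, so the new frequency is 231.6·√1.145 = 247.8228 Hz.
f_beat = |247.8228 − 231.6| = 16.22 Hz.

16.22 Hz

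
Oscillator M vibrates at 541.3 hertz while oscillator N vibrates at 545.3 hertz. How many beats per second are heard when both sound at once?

4 Hz

Beats arise from superposition of two nearby frequencies; the beat rate is |f₁ − f₂|.
|541.3 − 545.3| = 4 Hz.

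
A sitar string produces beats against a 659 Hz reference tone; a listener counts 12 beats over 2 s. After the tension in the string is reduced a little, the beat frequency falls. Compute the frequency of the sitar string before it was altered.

665 Hz

Beat frequency = 12/2 = 6 Hz.
|f − 659| = 6, so the sitar string was at either 653 Hz or 665 Hz.
Lower tension means lower frequency; the adjustment lowers the sitar string's frequency.
The beat rate fell, so the adjustment moved the sitar string toward 659 Hz — it must have started above the reference.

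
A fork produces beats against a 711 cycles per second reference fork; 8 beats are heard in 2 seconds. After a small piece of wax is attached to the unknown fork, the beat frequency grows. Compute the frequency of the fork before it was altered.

707 Hz

Beat frequency = 8/2 = 4 Hz.
|f − 711| = 4, so the fork was at either 707 Hz or 715 Hz.
Loading a fork with wax lowers its frequency; the adjustment lowers the fork's frequency.
The beat rate rose, so the adjustment moved the fork further from 711 Hz — it was already below the reference.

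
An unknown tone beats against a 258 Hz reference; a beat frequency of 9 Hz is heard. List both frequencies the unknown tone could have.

|f − 258| = 9, so f = 258 ± 9.

249 Hz or 267 Hz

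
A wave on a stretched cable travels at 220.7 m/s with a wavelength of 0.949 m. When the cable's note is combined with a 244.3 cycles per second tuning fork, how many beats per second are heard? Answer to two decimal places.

11.74 Hz

Source frequency f = v/λ = 220.7/0.949 = 232.5606 Hz.
f_beat = |232.5606 − 244.3| = 11.74 Hz.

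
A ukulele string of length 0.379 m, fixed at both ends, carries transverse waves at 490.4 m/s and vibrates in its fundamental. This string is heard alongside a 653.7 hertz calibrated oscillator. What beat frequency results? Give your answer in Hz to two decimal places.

For a string fixed at both ends, f_n = n·v/(2L) = 1·490.4/(2·0.379) = 646.9657 Hz.
f_beat = |646.9657 − 653.7| = 6.73 Hz.

6.73 Hz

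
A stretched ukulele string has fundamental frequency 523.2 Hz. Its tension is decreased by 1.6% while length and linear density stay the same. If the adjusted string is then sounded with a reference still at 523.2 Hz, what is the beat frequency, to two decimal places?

4.20 Hz

For a string, f ∝ √T, so the new frequency is 523.2·√0.984 = 518.9975 Hz.
f_beat = |518.9975 − 523.2| = 4.20 Hz.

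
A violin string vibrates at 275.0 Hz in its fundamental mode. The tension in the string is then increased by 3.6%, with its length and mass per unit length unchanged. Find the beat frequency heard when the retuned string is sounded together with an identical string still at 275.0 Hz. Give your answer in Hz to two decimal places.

For a string, f ∝ √T, so the new frequency is 275.0·√1.036 = 279.9062 Hz.
f_beat = |279.9062 − 275.0| = 4.91 Hz.

4.91 Hz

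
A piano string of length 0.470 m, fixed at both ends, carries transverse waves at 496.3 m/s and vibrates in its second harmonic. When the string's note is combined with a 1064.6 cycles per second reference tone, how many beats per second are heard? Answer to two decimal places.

For a string fixed at both ends, f_n = n·v/(2L) = 2·496.3/(2·0.470) = 1055.9574 Hz.
f_beat = |1055.9574 − 1064.6| = 8.64 Hz.

8.64 Hz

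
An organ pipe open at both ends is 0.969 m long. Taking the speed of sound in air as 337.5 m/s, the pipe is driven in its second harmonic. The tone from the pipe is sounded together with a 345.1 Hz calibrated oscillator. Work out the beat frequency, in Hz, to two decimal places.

3.20 Hz

Open pipe: f_n = n·v/(2L) = 2·337.5/(2·0.969) = 348.2972 Hz.
f_beat = |348.2972 − 345.1| = 3.20 Hz.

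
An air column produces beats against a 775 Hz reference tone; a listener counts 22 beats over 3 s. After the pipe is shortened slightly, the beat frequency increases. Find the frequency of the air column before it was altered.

Beat frequency = 22/3 = 7.3333 Hz.
|f − 775| = 7.3333, so the air column was at either 767.6667 Hz or 782.3333 Hz.
A shorter pipe has a higher fundamental; the adjustment raises the air column's frequency.
The beat rate rose, so the adjustment moved the air column further from 775 Hz — it was already above the reference.

782.3333 Hz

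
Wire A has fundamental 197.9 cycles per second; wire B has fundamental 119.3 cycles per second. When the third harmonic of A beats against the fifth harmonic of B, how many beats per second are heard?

Third harmonic of the first: 3·197.9 = 593.7 Hz.
Fifth harmonic of the second: 5·119.3 = 596.5 Hz.
f_beat = |593.7 − 596.5| = 2.8 Hz.

2.8 Hz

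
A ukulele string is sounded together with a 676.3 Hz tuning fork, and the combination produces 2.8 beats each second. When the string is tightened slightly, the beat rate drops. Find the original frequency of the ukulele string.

673.5 Hz

|f − 676.3| = 2.8, so the ukulele string was at either 673.5 Hz or 679.1 Hz.
Increasing tension raises a string's frequency; the adjustment raises the ukulele string's frequency.
The beat rate fell, so the adjustment moved the ukulele string toward 676.3 Hz — it must have started below the reference.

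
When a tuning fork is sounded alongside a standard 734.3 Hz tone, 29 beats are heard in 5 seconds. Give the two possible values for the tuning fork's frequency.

728.5 Hz or 740.1 Hz

Beat frequency = 29/5 = 5.8 Hz.
|f − 734.3| = 5.8, so f = 734.3 ± 5.8.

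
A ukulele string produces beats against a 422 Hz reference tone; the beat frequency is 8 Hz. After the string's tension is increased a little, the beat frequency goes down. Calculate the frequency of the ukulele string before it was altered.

|f − 422| = 8, so the ukulele string was at either 414 Hz or 430 Hz.
Higher tension means higher frequency; the adjustment raises the ukulele string's frequency.
The beat rate fell, so the adjustment moved the ukulele string toward 422 Hz — it must have started below the reference.

414 Hz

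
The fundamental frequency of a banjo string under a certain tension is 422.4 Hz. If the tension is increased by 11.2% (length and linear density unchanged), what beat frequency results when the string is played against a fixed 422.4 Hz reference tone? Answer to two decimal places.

For a string, f ∝ √T, so the new frequency is 422.4·√1.112 = 445.4268 Hz.
f_beat = |445.4268 − 422.4| = 23.03 Hz.

23.03 Hz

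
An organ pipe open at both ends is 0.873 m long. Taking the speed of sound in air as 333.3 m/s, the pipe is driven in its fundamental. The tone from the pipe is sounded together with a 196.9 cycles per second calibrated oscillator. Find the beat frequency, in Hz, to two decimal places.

6.01 Hz

Open pipe: f_n = n·v/(2L) = 1·333.3/(2·0.873) = 190.8935 Hz.
f_beat = |190.8935 − 196.9| = 6.01 Hz.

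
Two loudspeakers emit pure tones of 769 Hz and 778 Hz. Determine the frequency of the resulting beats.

9 Hz

The beat frequency equals the magnitude of the frequency difference.
|769 − 778| = 9 Hz.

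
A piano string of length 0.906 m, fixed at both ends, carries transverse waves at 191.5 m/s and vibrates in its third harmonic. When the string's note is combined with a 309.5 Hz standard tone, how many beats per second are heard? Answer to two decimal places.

7.55 Hz

For a string fixed at both ends, f_n = n·v/(2L) = 3·191.5/(2·0.906) = 317.0530 Hz.
f_beat = |317.0530 − 309.5| = 7.55 Hz.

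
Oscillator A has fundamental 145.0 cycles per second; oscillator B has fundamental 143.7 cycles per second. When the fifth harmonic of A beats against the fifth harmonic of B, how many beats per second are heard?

6.5 Hz

Fifth harmonic of the first: 5·145.0 = 725.0 Hz.
Fifth harmonic of the second: 5·143.7 = 718.5 Hz.
f_beat = |725.0 − 718.5| = 6.5 Hz.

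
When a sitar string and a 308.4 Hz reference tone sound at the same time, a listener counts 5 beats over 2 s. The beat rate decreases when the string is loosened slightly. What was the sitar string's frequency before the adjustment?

Beat frequency = 5/2 = 2.5 Hz.
|f − 308.4| = 2.5, so the sitar string was at either 305.9 Hz or 310.9 Hz.
Reducing tension lowers a string's frequency; the adjustment lowers the sitar string's frequency.
The beat rate fell, so the adjustment moved the sitar string toward 308.4 Hz — it must have started above the reference.

310.9 Hz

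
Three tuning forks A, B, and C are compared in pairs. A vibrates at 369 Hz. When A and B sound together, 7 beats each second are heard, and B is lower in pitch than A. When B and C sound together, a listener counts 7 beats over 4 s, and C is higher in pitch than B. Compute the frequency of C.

363.75 Hz

B is below A, so f_B = 369 − 7 = 362 Hz.
B–C: Beat frequency = 7/4 = 1.75 Hz.
C is above B, so f_C = 362 + 1.75 = 363.75 Hz.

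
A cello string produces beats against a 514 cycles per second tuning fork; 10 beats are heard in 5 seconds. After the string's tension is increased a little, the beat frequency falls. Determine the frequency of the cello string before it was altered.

Beat frequency = 10/5 = 2 Hz.
|f − 514| = 2, so the cello string was at either 512 Hz or 516 Hz.
Higher tension means higher frequency; the adjustment raises the cello string's frequency.
The beat rate fell, so the adjustment moved the cello string toward 514 Hz — it must have started below the reference.

512 Hz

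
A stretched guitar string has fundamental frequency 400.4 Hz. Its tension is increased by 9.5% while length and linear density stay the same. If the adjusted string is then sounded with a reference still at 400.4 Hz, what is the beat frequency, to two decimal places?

18.59 Hz

For a string, f ∝ √T, so the new frequency is 400.4·√1.095 = 418.9876 Hz.
f_beat = |418.9876 − 400.4| = 18.59 Hz.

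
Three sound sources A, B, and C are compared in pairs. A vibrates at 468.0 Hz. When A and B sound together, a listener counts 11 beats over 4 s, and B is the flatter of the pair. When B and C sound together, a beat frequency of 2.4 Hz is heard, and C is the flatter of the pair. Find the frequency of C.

462.85 Hz

A–B: Beat frequency = 11/4 = 2.75 Hz.
B is below A, so f_B = 468.0 − 2.75 = 465.25 Hz.
C is below B, so f_C = 465.25 − 2.4 = 462.85 Hz.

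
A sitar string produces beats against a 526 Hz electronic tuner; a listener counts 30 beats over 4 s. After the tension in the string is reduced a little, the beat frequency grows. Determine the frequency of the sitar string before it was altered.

518.5 Hz

Beat frequency = 30/4 = 7.5 Hz.
|f − 526| = 7.5, so the sitar string was at either 518.5 Hz or 533.5 Hz.
Lower tension means lower frequency; the adjustment lowers the sitar string's frequency.
The beat rate rose, so the adjustment moved the sitar string further from 526 Hz — it was already below the reference.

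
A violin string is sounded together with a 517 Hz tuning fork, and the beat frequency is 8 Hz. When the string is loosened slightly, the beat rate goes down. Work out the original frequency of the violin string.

|f − 517| = 8, so the violin string was at either 509 Hz or 525 Hz.
Reducing tension lowers a string's frequency; the adjustment lowers the violin string's frequency.
The beat rate fell, so the adjustment moved the violin string toward 517 Hz — it must have started above the reference.

525 Hz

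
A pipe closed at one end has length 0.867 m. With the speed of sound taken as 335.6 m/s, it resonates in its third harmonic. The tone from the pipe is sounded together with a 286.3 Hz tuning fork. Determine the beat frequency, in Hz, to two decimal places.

Closed pipe (odd harmonics): f_n = n·v/(4L) = 3·335.6/(4·0.867) = 290.3114 Hz.
f_beat = |290.3114 − 286.3| = 4.01 Hz.

4.01 Hz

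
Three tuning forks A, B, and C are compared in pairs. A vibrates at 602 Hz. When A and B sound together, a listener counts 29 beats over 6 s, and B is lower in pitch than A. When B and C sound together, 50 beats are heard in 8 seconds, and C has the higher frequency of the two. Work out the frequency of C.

603.4167 Hz

A–B: Beat frequency = 29/6 = 4.8333 Hz.
B is below A, so f_B = 602 − 4.8333 = 597.1667 Hz.
B–C: Beat frequency = 50/8 = 6.25 Hz.
C is above B, so f_C = 597.1667 + 6.25 = 603.4167 Hz.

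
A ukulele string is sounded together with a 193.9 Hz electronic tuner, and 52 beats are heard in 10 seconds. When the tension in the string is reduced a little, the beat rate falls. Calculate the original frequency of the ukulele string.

199.1 Hz

Beat frequency = 52/10 = 5.2 Hz.
|f − 193.9| = 5.2, so the ukulele string was at either 188.7 Hz or 199.1 Hz.
Lower tension means lower frequency; the adjustment lowers the ukulele string's frequency.
The beat rate fell, so the adjustment moved the ukulele string toward 193.9 Hz — it must have started above the reference.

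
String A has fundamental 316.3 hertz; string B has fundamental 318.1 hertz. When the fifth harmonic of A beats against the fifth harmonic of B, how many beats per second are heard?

Fifth harmonic of the first: 5·316.3 = 1581.5 Hz.
Fifth harmonic of the second: 5·318.1 = 1590.5 Hz.
f_beat = |1581.5 − 1590.5| = 9.0 Hz.

9.0 Hz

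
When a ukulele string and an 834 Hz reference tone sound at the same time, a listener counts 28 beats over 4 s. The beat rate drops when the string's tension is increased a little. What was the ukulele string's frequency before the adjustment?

Beat frequency = 28/4 = 7 Hz.
|f − 834| = 7, so the ukulele string was at either 827 Hz or 841 Hz.
Higher tension means higher frequency; the adjustment raises the ukulele string's frequency.
The beat rate fell, so the adjustment moved the ukulele string toward 834 Hz — it must have started below the reference.

827 Hz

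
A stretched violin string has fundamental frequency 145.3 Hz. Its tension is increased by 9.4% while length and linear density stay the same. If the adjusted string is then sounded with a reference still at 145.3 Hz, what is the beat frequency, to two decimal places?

6.68 Hz

For a string, f ∝ √T, so the new frequency is 145.3·√1.094 = 151.9757 Hz.
f_beat = |151.9757 − 145.3| = 6.68 Hz.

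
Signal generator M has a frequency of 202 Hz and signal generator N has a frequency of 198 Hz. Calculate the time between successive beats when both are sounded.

0.250 s

f_beat = |202 − 198| = 4 Hz.
Beat period T = 1 / f_beat = 1 / 4 s.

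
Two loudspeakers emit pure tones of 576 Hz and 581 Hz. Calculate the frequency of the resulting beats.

The beat frequency equals the magnitude of the frequency difference.
|576 − 581| = 5 Hz.

5 Hz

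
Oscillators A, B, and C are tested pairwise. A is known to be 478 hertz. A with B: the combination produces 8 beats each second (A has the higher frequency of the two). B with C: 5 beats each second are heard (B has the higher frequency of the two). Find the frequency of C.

B is below A, so f_B = 478 − 8 = 470 Hz.
C is below B, so f_C = 470 − 5 = 465 Hz.

465 Hz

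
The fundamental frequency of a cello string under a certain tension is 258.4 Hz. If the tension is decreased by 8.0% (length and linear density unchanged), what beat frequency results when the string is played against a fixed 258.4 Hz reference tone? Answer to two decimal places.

10.55 Hz

For a string, f ∝ √T, so the new frequency is 258.4·√0.920 = 247.8486 Hz.
f_beat = |247.8486 − 258.4| = 10.55 Hz.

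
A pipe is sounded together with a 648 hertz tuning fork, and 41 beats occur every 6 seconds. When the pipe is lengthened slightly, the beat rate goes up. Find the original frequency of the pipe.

641.1667 Hz

Beat frequency = 41/6 = 6.8333 Hz.
|f − 648| = 6.8333, so the pipe was at either 641.1667 Hz or 654.8333 Hz.
A longer pipe has a lower fundamental; the adjustment lowers the pipe's frequency.
The beat rate rose, so the adjustment moved the pipe further from 648 Hz — it was already below the reference.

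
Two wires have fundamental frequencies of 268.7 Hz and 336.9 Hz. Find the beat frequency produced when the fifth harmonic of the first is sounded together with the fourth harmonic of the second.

4.1 Hz

Fifth harmonic of the first: 5·268.7 = 1343.5 Hz.
Fourth harmonic of the second: 4·336.9 = 1347.6 Hz.
f_beat = |1343.5 − 1347.6| = 4.1 Hz.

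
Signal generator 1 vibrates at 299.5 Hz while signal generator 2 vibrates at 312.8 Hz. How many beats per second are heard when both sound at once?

13.3 Hz

The beat frequency equals the magnitude of the frequency difference.
|299.5 − 312.8| = 13.3 Hz.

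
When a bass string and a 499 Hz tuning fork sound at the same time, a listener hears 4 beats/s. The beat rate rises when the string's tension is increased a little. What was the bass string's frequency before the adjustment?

503 Hz

|f − 499| = 4, so the bass string was at either 495 Hz or 503 Hz.
Higher tension means higher frequency; the adjustment raises the bass string's frequency.
The beat rate rose, so the adjustment moved the bass string further from 499 Hz — it was already above the reference.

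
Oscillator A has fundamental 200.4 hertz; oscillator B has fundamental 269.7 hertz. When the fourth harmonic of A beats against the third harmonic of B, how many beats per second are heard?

7.5 Hz

Fourth harmonic of the first: 4·200.4 = 801.6 Hz.
Third harmonic of the second: 3·269.7 = 809.1 Hz.
f_beat = |801.6 − 809.1| = 7.5 Hz.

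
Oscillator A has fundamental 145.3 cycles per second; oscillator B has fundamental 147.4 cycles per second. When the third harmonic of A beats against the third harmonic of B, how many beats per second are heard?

6.3 Hz

Third harmonic of the first: 3·145.3 = 435.9 Hz.
Third harmonic of the second: 3·147.4 = 442.2 Hz.
f_beat = |435.9 − 442.2| = 6.3 Hz.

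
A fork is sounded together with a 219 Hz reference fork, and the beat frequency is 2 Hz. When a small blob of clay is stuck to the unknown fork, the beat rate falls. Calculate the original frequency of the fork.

|f − 219| = 2, so the fork was at either 217 Hz or 221 Hz.
Adding mass to a fork lowers its frequency; the adjustment lowers the fork's frequency.
The beat rate fell, so the adjustment moved the fork toward 219 Hz — it must have started above the reference.

221 Hz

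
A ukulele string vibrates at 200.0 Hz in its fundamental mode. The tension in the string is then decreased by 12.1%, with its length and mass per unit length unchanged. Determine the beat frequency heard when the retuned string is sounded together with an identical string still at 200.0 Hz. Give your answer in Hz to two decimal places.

12.49 Hz

For a string, f ∝ √T, so the new frequency is 200.0·√0.879 = 187.5100 Hz.
f_beat = |187.5100 − 200.0| = 12.49 Hz.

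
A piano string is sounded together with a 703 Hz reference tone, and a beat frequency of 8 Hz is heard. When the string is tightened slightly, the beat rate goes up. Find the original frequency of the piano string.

|f − 703| = 8, so the piano string was at either 695 Hz or 711 Hz.
Increasing tension raises a string's frequency; the adjustment raises the piano string's frequency.
The beat rate rose, so the adjustment moved the piano string further from 703 Hz — it was already above the reference.

711 Hz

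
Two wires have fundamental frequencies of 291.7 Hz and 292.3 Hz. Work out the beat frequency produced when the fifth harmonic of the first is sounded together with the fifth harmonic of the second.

3.0 Hz

Fifth harmonic of the first: 5·291.7 = 1458.5 Hz.
Fifth harmonic of the second: 5·292.3 = 1461.5 Hz.
f_beat = |1458.5 − 1461.5| = 3.0 Hz.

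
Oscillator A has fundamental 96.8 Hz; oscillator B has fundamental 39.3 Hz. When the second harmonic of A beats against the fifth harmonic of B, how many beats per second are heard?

Second harmonic of the first: 2·96.8 = 193.6 Hz.
Fifth harmonic of the second: 5·39.3 = 196.5 Hz.
f_beat = |193.6 − 196.5| = 2.9 Hz.

2.9 Hz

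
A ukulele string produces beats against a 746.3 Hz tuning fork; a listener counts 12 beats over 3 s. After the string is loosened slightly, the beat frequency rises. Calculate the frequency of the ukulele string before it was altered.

742.3 Hz

Beat frequency = 12/3 = 4 Hz.
|f − 746.3| = 4, so the ukulele string was at either 742.3 Hz or 750.3 Hz.
Reducing tension lowers a string's frequency; the adjustment lowers the ukulele string's frequency.
The beat rate rose, so the adjustment moved the ukulele string further from 746.3 Hz — it was already below the reference.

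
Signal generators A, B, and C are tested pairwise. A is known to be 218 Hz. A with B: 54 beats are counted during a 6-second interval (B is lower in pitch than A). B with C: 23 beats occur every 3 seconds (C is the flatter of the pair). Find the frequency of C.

201.3333 Hz

A–B: Beat frequency = 54/6 = 9 Hz.
B is below A, so f_B = 218 − 9 = 209 Hz.
B–C: Beat frequency = 23/3 = 7.6667 Hz.
C is below B, so f_C = 209 − 7.6667 = 201.3333 Hz.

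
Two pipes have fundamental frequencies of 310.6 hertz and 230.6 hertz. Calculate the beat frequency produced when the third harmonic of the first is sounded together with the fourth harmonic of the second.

Third harmonic of the first: 3·310.6 = 931.8 Hz.
Fourth harmonic of the second: 4·230.6 = 922.4 Hz.
f_beat = |931.8 − 922.4| = 9.4 Hz.

9.4 Hz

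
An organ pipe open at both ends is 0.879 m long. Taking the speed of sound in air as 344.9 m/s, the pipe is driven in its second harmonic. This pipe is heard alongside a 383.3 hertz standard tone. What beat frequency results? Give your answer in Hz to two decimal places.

Open pipe: f_n = n·v/(2L) = 2·344.9/(2·0.879) = 392.3777 Hz.
f_beat = |392.3777 − 383.3| = 9.08 Hz.

9.08 Hz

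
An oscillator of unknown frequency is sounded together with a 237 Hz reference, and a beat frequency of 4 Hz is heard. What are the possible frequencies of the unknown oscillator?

233 Hz or 241 Hz

|f − 237| = 4, so f = 237 ± 4.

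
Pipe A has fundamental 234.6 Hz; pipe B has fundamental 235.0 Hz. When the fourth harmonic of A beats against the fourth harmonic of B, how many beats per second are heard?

Fourth harmonic of the first: 4·234.6 = 938.4 Hz.
Fourth harmonic of the second: 4·235.0 = 940.0 Hz.
f_beat = |938.4 − 940.0| = 1.6 Hz.

1.6 Hz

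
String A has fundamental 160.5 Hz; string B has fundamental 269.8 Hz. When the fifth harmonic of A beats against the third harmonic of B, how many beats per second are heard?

6.9 Hz

Fifth harmonic of the first: 5·160.5 = 802.5 Hz.
Third harmonic of the second: 3·269.8 = 809.4 Hz.
f_beat = |802.5 − 809.4| = 6.9 Hz.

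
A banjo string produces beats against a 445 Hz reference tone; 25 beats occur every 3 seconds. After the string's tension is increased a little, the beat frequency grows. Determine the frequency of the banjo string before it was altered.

453.3333 Hz

Beat frequency = 25/3 = 8.3333 Hz.
|f − 445| = 8.3333, so the banjo string was at either 436.6667 Hz or 453.3333 Hz.
Higher tension means higher frequency; the adjustment raises the banjo string's frequency.
The beat rate rose, so the adjustment moved the banjo string further from 445 Hz — it was already above the reference.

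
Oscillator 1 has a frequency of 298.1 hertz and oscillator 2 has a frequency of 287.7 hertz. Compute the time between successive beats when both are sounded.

f_beat = |298.1 − 287.7| = 10.4 Hz.
Beat period T = 1 / f_beat = 1 / 10.4 s.

0.096 s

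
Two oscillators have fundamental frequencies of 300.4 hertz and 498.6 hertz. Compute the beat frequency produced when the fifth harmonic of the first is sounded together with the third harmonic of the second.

Fifth harmonic of the first: 5·300.4 = 1502.0 Hz.
Third harmonic of the second: 3·498.6 = 1495.8 Hz.
f_beat = |1502.0 − 1495.8| = 6.2 Hz.

6.2 Hz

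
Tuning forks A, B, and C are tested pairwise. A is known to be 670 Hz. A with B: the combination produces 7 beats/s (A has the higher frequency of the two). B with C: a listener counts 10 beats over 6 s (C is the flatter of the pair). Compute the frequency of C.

661.3333 Hz

B is below A, so f_B = 670 − 7 = 663 Hz.
B–C: Beat frequency = 10/6 = 1.6667 Hz.
C is below B, so f_C = 663 − 1.6667 = 661.3333 Hz.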